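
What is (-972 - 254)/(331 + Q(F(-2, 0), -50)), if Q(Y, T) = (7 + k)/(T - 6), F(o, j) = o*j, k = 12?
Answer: -68656/18517 ≈ -3.7077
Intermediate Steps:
F(o, j) = j*o
Q(Y, T) = 19/(-6 + T) (Q(Y, T) = (7 + 12)/(T - 6) = 19/(-6 + T))
(-972 - 254)/(331 + Q(F(-2, 0), -50)) = (-972 - 254)/(331 + 19/(-6 - 50)) = -1226/(331 + 19/(-56)) = -1226/(331 + 19*(-1/56)) = -1226/(331 - 19/56) = -1226/18517/56 = -1226*56/18517 = -68656/18517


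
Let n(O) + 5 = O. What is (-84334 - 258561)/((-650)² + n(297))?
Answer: -342895/422792 ≈ -0.81103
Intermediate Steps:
n(O) = -5 + O
(-84334 - 258561)/((-650)² + n(297)) = (-84334 - 258561)/((-650)² + (-5 + 297)) = -342895/(422500 + 292) = -342895/422792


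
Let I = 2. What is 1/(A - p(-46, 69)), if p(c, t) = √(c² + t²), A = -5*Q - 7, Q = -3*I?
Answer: -1/276 - √13/276 ≈ -0.016687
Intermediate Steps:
Q = -6 (Q = -3*2 = -6)
A = 23 (A = -5*(-6) - 7 = 30 - 7 = 23)
1/(A - p(-46, 69)) = 1/(23 - √((-46)² + 69²)) = 1/(23 - √(2116 + 4761)) = 1/(23 - √6877) = 1/(23 - 23*√13)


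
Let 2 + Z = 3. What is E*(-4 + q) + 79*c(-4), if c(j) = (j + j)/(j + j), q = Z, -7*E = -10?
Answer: 523/7 ≈ 74.714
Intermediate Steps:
E = 10/7 (E = -⅐*(-10) = 10/7 ≈ 1.4286)
Z = 1 (Z = -2 + 3 = 1)
q = 1
c(j) = 1 (c(j) = (2*j)/((2*j)) = (2*j)*(1/(2*j)) = 1)
E*(-4 + q) + 79*c(-4) = 10*(-4 + 1)/7 + 79*1 = (10/7)*(-3) + 79 = -30/7 + 79 = 523/7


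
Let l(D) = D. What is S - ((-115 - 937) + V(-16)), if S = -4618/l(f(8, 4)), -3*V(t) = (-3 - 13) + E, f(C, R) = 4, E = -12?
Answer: -671/6 ≈ -111.83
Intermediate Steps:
V(t) = 28/3 (V(t) = -((-3 - 13) - 12)/3 = -(-16 - 12)/3 = -1/3*(-28) = 28/3)
S = -2309/2 (S = -4618/4 = -4618*1/4 = -2309/2 ≈ -1154.5)
S - ((-115 - 937) + V(-16)) = -2309/2 - ((-115 - 937) + 28/3) = -2309/2 - (-1052 + 28/3) = -2309/2 - 1*(-3128/3) = -2309/2 + 3128/3 = -671/6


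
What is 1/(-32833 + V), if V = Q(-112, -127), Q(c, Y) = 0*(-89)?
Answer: -1/32833 ≈ -3.0457e-5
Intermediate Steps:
Q(c, Y) = 0
V = 0
1/(-32833 + V) = 1/(-32833 + 0) = 1/(-32833) = -1/32833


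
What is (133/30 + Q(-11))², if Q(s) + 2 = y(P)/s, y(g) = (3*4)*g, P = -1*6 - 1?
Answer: 11042329/108900 ≈ 101.40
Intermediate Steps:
P = -7 (P = -6 - 1 = -7)
y(g) = 12*g
Q(s) = -2 - 84/s (Q(s) = -2 + (12*(-7))/s = -2 - 84/s)
(133/30 + Q(-11))² = (133/30 + (-2 - 84/(-11)))² = (133*(1/30) + (-2 - 84*(-1/11)))² = (133/30 + (-2 + 84/11))² = (133/30 + 62/11)² = (3323/330)² = 11042329/108900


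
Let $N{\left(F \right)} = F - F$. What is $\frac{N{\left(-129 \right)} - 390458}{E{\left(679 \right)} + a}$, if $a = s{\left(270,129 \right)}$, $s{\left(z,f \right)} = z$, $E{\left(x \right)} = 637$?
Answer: $- \frac{390458}{907} \approx -430.49$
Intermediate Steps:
$N{\left(F \right)} = 0$
$a = 270$
$\frac{N{\left(-129 \right)} - 390458}{E{\left(679 \right)} + a} = \frac{0 - 390458}{637 + 270} = - \frac{390458}{907}$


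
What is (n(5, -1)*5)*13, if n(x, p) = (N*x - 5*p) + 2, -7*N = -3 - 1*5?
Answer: 5785/7 ≈ 826.43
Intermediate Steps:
N = 8/7 (N = -(-3 - 1*5)/7 = -(-3 - 5)/7 = -1/7*(-8) = 8/7 ≈ 1.1429)
n(x, p) = 2 - 5*p + 8*x/7 (n(x, p) = (8*x/7 - 5*p) + 2 = (-5*p + 8*x/7) + 2 = 2 - 5*p + 8*x/7)
(n(5, -1)*5)*13 = ((2 - 5*(-1) + (8/7)*5)*5)*13 = ((2 + 5 + 40/7)*5)*13 = ((89/7)*5)*13 = (445/7)*13 = 5785/7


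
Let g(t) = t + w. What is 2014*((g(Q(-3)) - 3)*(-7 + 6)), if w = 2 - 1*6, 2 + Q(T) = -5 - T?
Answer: 22154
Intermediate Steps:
Q(T) = -7 - T (Q(T) = -2 + (-5 - T) = -7 - T)
w = -4 (w = 2 - 6 = -4)
g(t) = -4 + t (g(t) = t - 4 = -4 + t)
2014*((g(Q(-3)) - 3)*(-7 + 6)) = 2014*(((-4 + (-7 - 1*(-3))) - 3)*(-7 + 6)) = 2014*(((-4 + (-7 + 3)) - 3)*(-1)) = 2014*(((-4 - 4) - 3)*(-1)) = 2014*((-8 - 3)*(-1)) = 2014*(-11*(-1)) = 2014*11 = 22154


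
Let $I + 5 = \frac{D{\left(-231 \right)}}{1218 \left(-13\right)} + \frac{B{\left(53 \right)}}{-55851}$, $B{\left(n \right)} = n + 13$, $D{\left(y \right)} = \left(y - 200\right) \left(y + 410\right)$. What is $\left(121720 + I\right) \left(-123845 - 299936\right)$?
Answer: $- \frac{15205591007284032755}{294781578} \approx -5.1583 \cdot 10^{10}$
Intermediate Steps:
$D{\left(y \right)} = \left(-200 + y\right) \left(410 + y\right)$
$B{\left(n \right)} = 13 + n$
$I = - \frac{37973305}{294781578}$ ($I = -5 + \left(\frac{-82000 + \left(-231\right)^{2} + 210 \left(-231\right)}{1218 \left(-13\right)} + \frac{13 + 53}{-55851}\right) = -5 + \left(\frac{-82000 + 53361 - 48510}{-15834} + 66 \left(- \frac{1}{55851}\right)\right) = -5 - - \frac{1435934585}{294781578} = -5 + \left(\frac{77149}{15834} - \frac{22}{18617}\right) = -5 + \frac{1435934585}{294781578} = - \frac{37973305}{294781578} \approx -0.12882$)
$\left(121720 + I\right) \left(-123845 - 299936\right) = \left(121720 - \frac{37973305}{294781578}\right) \left(-123845 - 299936\right) = \frac{35880775700855}{294781578} \left(-423781\right) = - \frac{15205591007284032755}{294781578}$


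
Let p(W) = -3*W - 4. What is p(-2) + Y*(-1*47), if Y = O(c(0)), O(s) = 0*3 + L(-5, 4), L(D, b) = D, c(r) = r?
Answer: 237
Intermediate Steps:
p(W) = -4 - 3*W
O(s) = -5 (O(s) = 0*3 - 5 = 0 - 5 = -5)
Y = -5
p(-2) + Y*(-1*47) = (-4 - 3*(-2)) - (-5)*47 = (-4 + 6) - 5*(-47) = 2 + 235 = 237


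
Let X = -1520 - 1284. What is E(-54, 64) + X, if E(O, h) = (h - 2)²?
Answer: 1040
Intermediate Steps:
E(O, h) = (-2 + h)²
X = -2804
E(-54, 64) + X = (-2 + 64)² - 2804 = 62² - 2804 = 3844 - 2804 = 1040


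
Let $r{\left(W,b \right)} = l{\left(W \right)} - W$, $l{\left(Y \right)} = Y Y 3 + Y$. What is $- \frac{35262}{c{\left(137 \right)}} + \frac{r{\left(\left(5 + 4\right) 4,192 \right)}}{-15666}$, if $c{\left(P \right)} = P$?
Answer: $- \frac{92157858}{357707} \approx -257.64$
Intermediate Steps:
$l{\left(Y \right)} = Y + 3 Y^{2}$ ($l{\left(Y \right)} = Y^{2} \cdot 3 + Y = 3 Y^{2} + Y = Y + 3 Y^{2}$)
$r{\left(W,b \right)} = - W + W \left(1 + 3 W\right)$ ($r{\left(W,b \right)} = W \left(1 + 3 W\right) - W = - W + W \left(1 + 3 W\right)$)
$- \frac{35262}{c{\left(137 \right)}} + \frac{r{\left(\left(5 + 4\right) 4,192 \right)}}{-15666} = - \frac{35262}{137} + \frac{3 \left(\left(5 + 4\right) 4\right)^{2}}{-15666} = \left(-35262\right) \frac{1}{137} + 3 \left(9 \cdot 4\right)^{2} \left(- \frac{1}{15666}\right) = - \frac{35262}{137} + 3 \cdot 36^{2} \left(- \frac{1}{15666}\right) = - \frac{35262}{137} + 3 \cdot 1296 \left(- \frac{1}{15666}\right) = - \frac{35262}{137} + 3888 \left(- \frac{1}{15666}\right) = - \frac{35262}{137} - \frac{648}{2611} = - \frac{92157858}{357707}$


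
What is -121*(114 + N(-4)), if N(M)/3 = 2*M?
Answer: -10890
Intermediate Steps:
N(M) = 6*M (N(M) = 3*(2*M) = 6*M)
-121*(114 + N(-4)) = -121*(114 + 6*(-4)) = -121*(114 - 24) = -121*90 = -10890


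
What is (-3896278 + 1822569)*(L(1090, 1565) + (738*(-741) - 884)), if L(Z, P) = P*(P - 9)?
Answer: -3913914219182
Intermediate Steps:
L(Z, P) = P*(-9 + P)
(-3896278 + 1822569)*(L(1090, 1565) + (738*(-741) - 884)) = (-3896278 + 1822569)*(1565*(-9 + 1565) + (738*(-741) - 884)) = -2073709*(1565*1556 + (-546858 - 884)) = -2073709*(2435140 - 547742) = -2073709*1887398 = -3913914219182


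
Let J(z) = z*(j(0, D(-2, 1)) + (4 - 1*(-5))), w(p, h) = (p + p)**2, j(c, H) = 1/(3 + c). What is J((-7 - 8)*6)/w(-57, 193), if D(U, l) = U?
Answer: -70/1083 ≈ -0.064635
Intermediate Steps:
w(p, h) = 4*p**2 (w(p, h) = (2*p)**2 = 4*p**2)
J(z) = 28*z/3 (J(z) = z*(1/(3 + 0) + (4 - 1*(-5))) = z*(1/3 + (4 + 5)) = z*(1/3 + 9) = z*(28/3) = 28*z/3)
J((-7 - 8)*6)/w(-57, 193) = (28*((-7 - 8)*6)/3)/((4*(-57)**2)) = (28*(-15*6)/3)/((4*3249)) = ((28/3)*(-90))/12996 = -840*1/12996 = -70/1083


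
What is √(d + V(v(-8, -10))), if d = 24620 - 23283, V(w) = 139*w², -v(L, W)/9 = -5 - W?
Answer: 2*√70703 ≈ 531.80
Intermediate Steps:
v(L, W) = 45 + 9*W (v(L, W) = -9*(-5 - W) = 45 + 9*W)
d = 1337
√(d + V(v(-8, -10))) = √(1337 + 139*(45 + 9*(-10))²) = √(1337 + 139*(45 - 90)²) = √(1337 + 139*(-45)²) = √(1337 + 139*2025) = √(1337 + 281475) = √282812 = 2*√70703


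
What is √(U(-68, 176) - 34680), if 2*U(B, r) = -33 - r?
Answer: I*√139138/2 ≈ 186.51*I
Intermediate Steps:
U(B, r) = -33/2 - r/2 (U(B, r) = (-33 - r)/2 = -33/2 - r/2)
√(U(-68, 176) - 34680) = √((-33/2 - ½*176) - 34680) = √((-33/2 - 88) - 34680) = √(-209/2 - 34680) = √(-69569/2) = I*√139138/2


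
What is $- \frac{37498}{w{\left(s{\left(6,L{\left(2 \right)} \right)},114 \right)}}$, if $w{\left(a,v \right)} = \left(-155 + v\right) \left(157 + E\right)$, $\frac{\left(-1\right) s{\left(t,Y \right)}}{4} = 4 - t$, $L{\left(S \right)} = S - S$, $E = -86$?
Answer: $\frac{37498}{2911} \approx 12.881$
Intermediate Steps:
$L{\left(S \right)} = 0$
$s{\left(t,Y \right)} = -16 + 4 t$ ($s{\left(t,Y \right)} = - 4 \left(4 - t\right) = -16 + 4 t$)
$w{\left(a,v \right)} = -11005 + 71 v$ ($w{\left(a,v \right)} = \left(-155 + v\right) \left(157 - 86\right) = \left(-155 + v\right) 71 = -11005 + 71 v$)
$- \frac{37498}{w{\left(s{\left(6,L{\left(2 \right)} \right)},114 \right)}} = - \frac{37498}{-11005 + 71 \cdot 114} = - \frac{37498}{-11005 + 8094} = - \frac{37498}{-2911} = \left(-37498\right) \left(- \frac{1}{2911}\right) = \frac{37498}{2911}$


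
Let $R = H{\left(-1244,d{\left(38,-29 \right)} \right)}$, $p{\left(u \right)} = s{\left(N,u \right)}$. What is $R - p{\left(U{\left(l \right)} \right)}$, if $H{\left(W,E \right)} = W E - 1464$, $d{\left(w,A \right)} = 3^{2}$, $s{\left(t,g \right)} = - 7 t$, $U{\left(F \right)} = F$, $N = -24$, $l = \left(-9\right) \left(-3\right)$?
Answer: $-12828$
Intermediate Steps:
$l = 27$
$d{\left(w,A \right)} = 9$
$p{\left(u \right)} = 168$ ($p{\left(u \right)} = \left(-7\right) \left(-24\right) = 168$)
$H{\left(W,E \right)} = -1464 + E W$ ($H{\left(W,E \right)} = E W - 1464 = -1464 + E W$)
$R = -12660$ ($R = -1464 + 9 \left(-1244\right) = -1464 - 11196 = -12660$)
$R - p{\left(U{\left(l \right)} \right)} = -12660 - 168 = -12828$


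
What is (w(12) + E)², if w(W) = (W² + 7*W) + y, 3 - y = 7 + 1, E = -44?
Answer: 32041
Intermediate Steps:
y = -5 (y = 3 - (7 + 1) = 3 - 1*8 = 3 - 8 = -5)
w(W) = -5 + W² + 7*W (w(W) = (W² + 7*W) - 5 = -5 + W² + 7*W)
(w(12) + E)² = ((-5 + 12² + 7*12) - 44)² = ((-5 + 144 + 84) - 44)² = (223 - 44)² = 179² = 32041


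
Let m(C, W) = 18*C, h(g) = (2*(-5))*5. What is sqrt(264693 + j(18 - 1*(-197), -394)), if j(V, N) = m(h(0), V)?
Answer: sqrt(263793) ≈ 513.61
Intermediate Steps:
h(g) = -50 (h(g) = -10*5 = -50)
j(V, N) = -900 (j(V, N) = 18*(-50) = -900)
sqrt(264693 + j(18 - 1*(-197), -394)) = sqrt(264693 - 900) = sqrt(263793)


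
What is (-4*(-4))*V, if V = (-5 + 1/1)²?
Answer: 256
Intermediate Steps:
V = 16 (V = (-5 + 1)² = (-4)² = 16)
(-4*(-4))*V = -4*(-4)*16 = 16*16 = 256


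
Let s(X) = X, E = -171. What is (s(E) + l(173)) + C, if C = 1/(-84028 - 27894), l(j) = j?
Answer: 223843/111922 ≈ 2.0000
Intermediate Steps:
C = -1/111922 (C = 1/(-111922) = -1/111922 ≈ -8.9348e-6)
(s(E) + l(173)) + C = (-171 + 173) - 1/111922 = 2 - 1/111922 = 223843/111922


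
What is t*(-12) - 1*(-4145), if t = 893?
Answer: -6571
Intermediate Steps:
t*(-12) - 1*(-4145) = 893*(-12) - 1*(-4145) = -10716 + 4145 = -6571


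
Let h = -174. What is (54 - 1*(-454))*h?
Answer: -88392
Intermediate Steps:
(54 - 1*(-454))*h = (54 - 1*(-454))*(-174) = (54 + 454)*(-174) = 508*(-174) = -88392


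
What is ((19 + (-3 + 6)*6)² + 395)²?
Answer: 3111696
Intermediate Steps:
((19 + (-3 + 6)*6)² + 395)² = ((19 + 3*6)² + 395)² = ((19 + 18)² + 395)² = (37² + 395)² = (1369 + 395)² = 1764² = 3111696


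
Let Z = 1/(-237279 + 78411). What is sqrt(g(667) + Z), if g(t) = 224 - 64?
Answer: sqrt(112173513027)/26478 ≈ 12.649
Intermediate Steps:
g(t) = 160
Z = -1/158868 (Z = 1/(-158868) = -1/158868 ≈ -6.2945e-6)
sqrt(g(667) + Z) = sqrt(160 - 1/158868) = sqrt(25418879/158868) = sqrt(112173513027)/26478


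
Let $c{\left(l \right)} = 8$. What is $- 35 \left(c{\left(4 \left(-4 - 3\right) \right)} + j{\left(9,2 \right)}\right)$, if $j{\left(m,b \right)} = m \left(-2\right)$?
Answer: $350$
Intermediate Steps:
$j{\left(m,b \right)} = - 2 m$
$- 35 \left(c{\left(4 \left(-4 - 3\right) \right)} + j{\left(9,2 \right)}\right) = - 35 \left(8 - 18\right) = \left(-35\right) \left(-10\right) = 350$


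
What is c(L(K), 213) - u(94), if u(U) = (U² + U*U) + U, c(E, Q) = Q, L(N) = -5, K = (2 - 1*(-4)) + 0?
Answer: -17553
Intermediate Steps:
K = 6 (K = (2 + 4) + 0 = 6 + 0 = 6)
u(U) = U + 2*U² (u(U) = (U² + U²) + U = 2*U² + U = U + 2*U²)
c(L(K), 213) - u(94) = 213 - 94*(1 + 2*94) = 213 - 94*(1 + 188) = 213 - 94*189 = 213 - 1*17766 = 213 - 17766 = -17553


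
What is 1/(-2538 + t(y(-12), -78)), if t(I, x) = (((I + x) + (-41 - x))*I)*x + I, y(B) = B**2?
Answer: -1/1159290 ≈ -8.6260e-7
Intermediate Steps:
t(I, x) = I + I*x*(-41 + I) (t(I, x) = ((-41 + I)*I)*x + I = (I*(-41 + I))*x + I = I*x*(-41 + I) + I = I + I*x*(-41 + I))
1/(-2538 + t(y(-12), -78)) = 1/(-2538 + (-12)**2*(1 - 41*(-78) + (-12)**2*(-78))) = 1/(-2538 + 144*(1 + 3198 + 144*(-78))) = 1/(-2538 + 144*(1 + 3198 - 11232)) = 1/(-2538 + 144*(-8033)) = 1/(-2538 - 1156752) = 1/(-1159290) = -1/1159290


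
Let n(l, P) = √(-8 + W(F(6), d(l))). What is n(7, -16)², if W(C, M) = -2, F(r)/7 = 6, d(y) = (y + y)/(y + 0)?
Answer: -10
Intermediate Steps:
d(y) = 2 (d(y) = (2*y)/y = 2)
F(r) = 42 (F(r) = 7*6 = 42)
n(l, P) = I*√10 (n(l, P) = √(-8 - 2) = √(-10) = I*√10)
n(7, -16)² = (I*√10)² = -10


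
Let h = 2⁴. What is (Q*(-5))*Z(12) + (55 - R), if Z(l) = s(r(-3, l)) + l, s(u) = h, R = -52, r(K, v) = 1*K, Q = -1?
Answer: 247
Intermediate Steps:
r(K, v) = K
h = 16
s(u) = 16
Z(l) = 16 + l
(Q*(-5))*Z(12) + (55 - R) = (-1*(-5))*(16 + 12) + (55 - 1*(-52)) = 5*28 + (55 + 52) = 140 + 107 = 247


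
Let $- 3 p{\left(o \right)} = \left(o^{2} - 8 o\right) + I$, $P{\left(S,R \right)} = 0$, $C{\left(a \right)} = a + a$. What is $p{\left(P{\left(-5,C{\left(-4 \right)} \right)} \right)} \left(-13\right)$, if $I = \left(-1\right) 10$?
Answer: $- \frac{130}{3} \approx -43.333$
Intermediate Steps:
$C{\left(a \right)} = 2 a$
$I = -10$
$p{\left(o \right)} = \frac{10}{3} - \frac{o^{2}}{3} + \frac{8 o}{3}$ ($p{\left(o \right)} = - \frac{\left(o^{2} - 8 o\right) - 10}{3} = - \frac{-10 + o^{2} - 8 o}{3} = \frac{10}{3} - \frac{o^{2}}{3} + \frac{8 o}{3}$)
$p{\left(P{\left(-5,C{\left(-4 \right)} \right)} \right)} \left(-13\right) = \left(\frac{10}{3} - \frac{0^{2}}{3} + \frac{8}{3} \cdot 0\right) \left(-13\right) = \left(\frac{10}{3} - 0 + 0\right) \left(-13\right) = \left(\frac{10}{3} + 0 + 0\right) \left(-13\right) = \frac{10}{3} \left(-13\right) = - \frac{130}{3}$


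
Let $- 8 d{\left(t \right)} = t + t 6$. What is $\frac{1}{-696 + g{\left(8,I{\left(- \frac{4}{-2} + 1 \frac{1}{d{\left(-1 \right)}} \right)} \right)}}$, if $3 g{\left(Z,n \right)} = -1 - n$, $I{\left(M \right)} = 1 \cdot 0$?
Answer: $- \frac{3}{2089} \approx -0.0014361$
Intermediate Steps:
$d{\left(t \right)} = - \frac{7 t}{8}$ ($d{\left(t \right)} = - \frac{t + t 6}{8} = - \frac{t + 6 t}{8} = - \frac{7 t}{8}$)
$I{\left(M \right)} = 0$
$g{\left(Z,n \right)} = - \frac{1}{3} - \frac{n}{3}$ ($g{\left(Z,n \right)} = \frac{-1 - n}{3} = - \frac{1}{3} - \frac{n}{3}$)
$\frac{1}{-696 + g{\left(8,I{\left(- \frac{4}{-2} + 1 \frac{1}{d{\left(-1 \right)}} \right)} \right)}} = \frac{1}{-696 - \frac{1}{3}} = \frac{1}{- \frac{2089}{3}} = - \frac{3}{2089}$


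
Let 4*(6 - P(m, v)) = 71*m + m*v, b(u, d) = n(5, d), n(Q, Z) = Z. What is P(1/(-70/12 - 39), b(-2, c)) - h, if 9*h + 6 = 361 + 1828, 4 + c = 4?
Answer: -1143485/4842 ≈ -236.16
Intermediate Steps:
c = 0 (c = -4 + 4 = 0)
b(u, d) = d
P(m, v) = 6 - 71*m/4 - m*v/4 (P(m, v) = 6 - (71*m + m*v)/4 = 6 + (-71*m/4 - m*v/4) = 6 - 71*m/4 - m*v/4)
h = 2183/9 (h = -⅔ + (361 + 1828)/9 = -⅔ + (⅑)*2189 = -⅔ + 2189/9 = 2183/9 ≈ 242.56)
P(1/(-70/12 - 39), b(-2, c)) - h = (6 - 71/(4*(-70/12 - 39)) - ¼*0/(-70/12 - 39)) - 1*2183/9 = (6 - 71/(4*(-70*1/12 - 39)) - ¼*0/(-70*1/12 - 39)) - 2183/9 = (6 - 71/(4*(-35/6 - 39)) - ¼*0/(-35/6 - 39)) - 2183/9 = (6 - 71/(4*(-269/6)) - ¼*0/(-269/6)) - 2183/9 = (6 - 71/4*(-6/269) - ¼*(-6/269)*0) - 2183/9 = (6 + 213/538 + 0) - 2183/9 = 3441/538 - 2183/9 = -1143485/4842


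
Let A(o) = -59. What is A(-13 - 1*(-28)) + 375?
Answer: 316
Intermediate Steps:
A(-13 - 1*(-28)) + 375 = -59 + 375 = 316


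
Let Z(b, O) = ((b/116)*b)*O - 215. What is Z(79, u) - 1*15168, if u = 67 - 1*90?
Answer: -1927971/116 ≈ -16620.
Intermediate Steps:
u = -23 (u = 67 - 90 = -23)
Z(b, O) = -215 + O*b²/116 (Z(b, O) = ((b*(1/116))*b)*O - 215 = ((b/116)*b)*O - 215 = (b²/116)*O - 215 = O*b²/116 - 215 = -215 + O*b²/116)
Z(79, u) - 1*15168 = (-215 + (1/116)*(-23)*79²) - 1*15168 = (-215 + (1/116)*(-23)*6241) - 15168 = (-215 - 143543/116) - 15168 = -168483/116 - 15168 = -1927971/116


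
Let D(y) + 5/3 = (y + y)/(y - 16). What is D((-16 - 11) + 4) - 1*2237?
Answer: -87262/39 ≈ -2237.5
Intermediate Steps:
D(y) = -5/3 + 2*y/(-16 + y) (D(y) = -5/3 + (y + y)/(y - 16) = -5/3 + (2*y)/(-16 + y) = -5/3 + 2*y/(-16 + y))
D((-16 - 11) + 4) - 1*2237 = (80 + ((-16 - 11) + 4))/(3*(-16 + ((-16 - 11) + 4))) - 1*2237 = (80 + (-27 + 4))/(3*(-16 + (-27 + 4))) - 2237 = (80 - 23)/(3*(-16 - 23)) - 2237 = (⅓)*57/(-39) - 2237 = (⅓)*(-1/39)*57 - 2237 = -19/39 - 2237 = -87262/39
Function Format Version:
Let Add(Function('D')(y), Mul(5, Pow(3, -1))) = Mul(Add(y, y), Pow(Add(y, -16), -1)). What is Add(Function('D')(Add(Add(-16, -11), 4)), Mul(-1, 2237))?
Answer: Rational(-87262, 39) ≈ -2237.5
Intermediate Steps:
Function('D')(y) = Add(Rational(-5, 3), Mul(2, y, Pow(Add(-16, y), -1))) (Function('D')(y) = Add(Rational(-5, 3), Mul(Add(y, y), Pow(Add(y, -16), -1))) = Add(Rational(-5, 3), Mul(Mul(2, y), Pow(Add(-16, y), -1))) = Add(Rational(-5, 3), Mul(2, y, Pow(Add(-16, y), -1))))
Add(Function('D')(Add(Add(-16, -11), 4)), Mul(-1, 2237)) = Add(Mul(Rational(1, 3), Pow(Add(-16, Add(Add(-16, -11), 4)), -1), Add(80, Add(Add(-16, -11), 4))), Mul(-1, 2237)) = Add(Mul(Rational(1, 3), Pow(Add(-16, Add(-27, 4)), -1), Add(80, Add(-27, 4))), -2237) = Add(Mul(Rational(1, 3), Pow(Add(-16, -23), -1), Add(80, -23)), -2237) = Add(Mul(Rational(1, 3), Pow(-39, -1), 57), -2237) = Add(Mul(Rational(1, 3), Rational(-1, 39), 57), -2237) = Add(Rational(-19, 39), -2237) = Rational(-87262, 39)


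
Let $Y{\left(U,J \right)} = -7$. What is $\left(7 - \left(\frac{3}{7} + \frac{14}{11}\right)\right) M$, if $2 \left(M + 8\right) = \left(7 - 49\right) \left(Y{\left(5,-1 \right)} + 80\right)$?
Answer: $- \frac{628728}{77} \approx -8165.3$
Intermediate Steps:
$M = -1541$ ($M = -8 + \frac{\left(7 - 49\right) \left(-7 + 80\right)}{2} = -8 + \frac{\left(-42\right) 73}{2} = -8 + \frac{1}{2} \left(-3066\right) = -8 - 1533 = -1541$)
$\left(7 - \left(\frac{3}{7} + \frac{14}{11}\right)\right) M = \left(7 - \left(\frac{3}{7} + \frac{14}{11}\right)\right) \left(-1541\right) = \left(7 - \frac{131}{77}\right) \left(-1541\right) = \frac{408}{77} \left(-1541\right) = - \frac{628728}{77}$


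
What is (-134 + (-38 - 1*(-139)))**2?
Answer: 1089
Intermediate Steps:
(-134 + (-38 - 1*(-139)))**2 = (-134 + (-38 + 139))**2 = (-134 + 101)**2 = (-33)**2 = 1089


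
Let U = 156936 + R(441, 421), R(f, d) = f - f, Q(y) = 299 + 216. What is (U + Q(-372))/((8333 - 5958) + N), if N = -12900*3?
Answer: -157451/36325 ≈ -4.3345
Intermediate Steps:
Q(y) = 515
R(f, d) = 0
U = 156936 (U = 156936 + 0 = 156936)
N = -38700
(U + Q(-372))/((8333 - 5958) + N) = (156936 + 515)/((8333 - 5958) - 38700) = 157451/(2375 - 38700) = 157451/(-36325) = 157451*(-1/36325) = -157451/36325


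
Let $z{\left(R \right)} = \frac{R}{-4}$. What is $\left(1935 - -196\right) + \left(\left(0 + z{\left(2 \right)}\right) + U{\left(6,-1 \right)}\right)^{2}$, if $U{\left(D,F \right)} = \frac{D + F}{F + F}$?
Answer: $2140$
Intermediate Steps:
$z{\left(R \right)} = - \frac{R}{4}$ ($z{\left(R \right)} = R \left(- \frac{1}{4}\right) = - \frac{R}{4}$)
$U{\left(D,F \right)} = \frac{D + F}{2 F}$
$\left(1935 - -196\right) + \left(\left(0 + z{\left(2 \right)}\right) + U{\left(6,-1 \right)}\right)^{2} = \left(1935 - -196\right) + \left(\left(0 - \frac{1}{2}\right) + \frac{6 - 1}{2 \left(-1\right)}\right)^{2} = \left(1935 + \left(-392 + 588\right)\right) + \left(\left(0 - \frac{1}{2}\right) + \frac{1}{2} \left(-1\right) 5\right)^{2} = \left(1935 + 196\right) + \left(- \frac{1}{2} - \frac{5}{2}\right)^{2} = 2131 + \left(-3\right)^{2} = 2131 + 9 = 2140$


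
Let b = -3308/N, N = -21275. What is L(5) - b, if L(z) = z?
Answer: 103067/21275 ≈ 4.8445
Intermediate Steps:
b = 3308/21275 (b = -3308/(-21275) = -3308*(-1/21275) = 3308/21275 ≈ 0.15549)
L(5) - b = 5 - 1*3308/21275 = 5 - 3308/21275 = 103067/21275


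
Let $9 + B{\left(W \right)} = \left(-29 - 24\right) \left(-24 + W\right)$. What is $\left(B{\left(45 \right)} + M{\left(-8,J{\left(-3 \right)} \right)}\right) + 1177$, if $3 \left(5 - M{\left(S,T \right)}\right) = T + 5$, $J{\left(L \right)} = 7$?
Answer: $56$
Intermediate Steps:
$B{\left(W \right)} = 1263 - 53 W$ ($B{\left(W \right)} = -9 + \left(-29 - 24\right) \left(-24 + W\right) = -9 - 53 \left(-24 + W\right) = -9 - \left(-1272 + 53 W\right) = 1263 - 53 W$)
$M{\left(S,T \right)} = \frac{10}{3} - \frac{T}{3}$ ($M{\left(S,T \right)} = 5 - \frac{T + 5}{3} = 5 - \frac{5 + T}{3} = 5 - \left(\frac{5}{3} + \frac{T}{3}\right) = \frac{10}{3} - \frac{T}{3}$)
$\left(B{\left(45 \right)} + M{\left(-8,J{\left(-3 \right)} \right)}\right) + 1177 = \left(\left(1263 - 2385\right) + \left(\frac{10}{3} - \frac{7}{3}\right)\right) + 1177 = \left(-1122 + 1\right) + 1177 = -1121 + 1177 = 56$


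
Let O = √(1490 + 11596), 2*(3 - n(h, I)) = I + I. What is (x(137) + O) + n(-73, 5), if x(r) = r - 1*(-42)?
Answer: 177 + 3*√1454 ≈ 291.39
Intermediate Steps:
n(h, I) = 3 - I (n(h, I) = 3 - (I + I)/2 = 3 - I)
x(r) = 42 + r (x(r) = r + 42 = 42 + r)
O = 3*√1454 (O = √13086 = 3*√1454 ≈ 114.39)
(x(137) + O) + n(-73, 5) = ((42 + 137) + 3*√1454) + (3 - 1*5) = (179 + 3*√1454) + (3 - 5) = (179 + 3*√1454) - 2 = 177 + 3*√1454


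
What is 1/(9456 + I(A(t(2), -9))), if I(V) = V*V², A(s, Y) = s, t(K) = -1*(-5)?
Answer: 1/9581 ≈ 0.00010437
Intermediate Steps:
t(K) = 5
I(V) = V³
1/(9456 + I(A(t(2), -9))) = 1/(9456 + 5³) = 1/(9456 + 125) = 1/9581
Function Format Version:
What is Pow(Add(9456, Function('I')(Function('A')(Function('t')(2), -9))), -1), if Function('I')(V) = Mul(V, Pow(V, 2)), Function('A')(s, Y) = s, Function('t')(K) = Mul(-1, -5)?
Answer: Rational(1, 9581) ≈ 0.00010437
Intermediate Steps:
Function('t')(K) = 5
Function('I')(V) = Pow(V, 3)
Pow(Add(9456, Function('I')(Function('A')(Function('t')(2), -9))), -1) = Pow(Add(9456, Pow(5, 3)), -1) = Pow(Add(9456, 125), -1) = Pow(9581, -1) = Rational(1, 9581)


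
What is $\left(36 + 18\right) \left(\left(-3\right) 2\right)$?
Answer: $-324$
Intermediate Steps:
$\left(36 + 18\right) \left(\left(-3\right) 2\right) = 54 \left(-6\right) = -324$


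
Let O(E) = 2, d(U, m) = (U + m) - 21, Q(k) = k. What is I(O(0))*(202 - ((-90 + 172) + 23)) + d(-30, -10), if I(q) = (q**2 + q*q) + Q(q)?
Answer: 909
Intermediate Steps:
d(U, m) = -21 + U + m
I(q) = q + 2*q**2 (I(q) = (q**2 + q*q) + q = (q**2 + q**2) + q = 2*q**2 + q = q + 2*q**2)
I(O(0))*(202 - ((-90 + 172) + 23)) + d(-30, -10) = (2*(1 + 2*2))*(202 - ((-90 + 172) + 23)) + (-21 - 30 - 10) = (2*(1 + 4))*(202 - (82 + 23)) - 61 = (2*5)*(202 - 1*105) - 61 = 10*(202 - 105) - 61 = 10*97 - 61 = 970 - 61 = 909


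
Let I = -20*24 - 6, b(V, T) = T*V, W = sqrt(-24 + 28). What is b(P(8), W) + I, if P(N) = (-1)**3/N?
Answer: -1945/4 ≈ -486.25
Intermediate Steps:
W = 2 (W = sqrt(4) = 2)
P(N) = -1/N
I = -486 (I = -480 - 6 = -486)
b(P(8), W) + I = 2*(-1/8) - 486 = -1/4 - 486 = -1945/4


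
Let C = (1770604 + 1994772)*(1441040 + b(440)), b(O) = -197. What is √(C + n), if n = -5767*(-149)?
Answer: √5425316511251 ≈ 2.3292e+6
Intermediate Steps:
n = 859283
C = 5425315651968 (C = (1770604 + 1994772)*(1441040 - 197) = 3765376*1440843 = 5425315651968)
√(C + n) = √(5425315651968 + 859283) = √5425316511251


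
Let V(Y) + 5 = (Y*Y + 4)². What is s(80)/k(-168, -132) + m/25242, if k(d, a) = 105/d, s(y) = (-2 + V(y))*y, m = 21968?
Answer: -66253115994008/12621 ≈ -5.2494e+9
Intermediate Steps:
V(Y) = -5 + (4 + Y²)² (V(Y) = -5 + (Y*Y + 4)² = -5 + (Y² + 4)² = -5 + (4 + Y²)²)
s(y) = y*(-7 + (4 + y²)²) (s(y) = (-2 + (-5 + (4 + y²)²))*y = (-7 + (4 + y²)²)*y = y*(-7 + (4 + y²)²))
s(80)/k(-168, -132) + m/25242 = (80*(-7 + (4 + 80²)²))/((105/(-168))) + 21968/25242 = (80*(-7 + (4 + 6400)²))/((105*(-1/168))) + 21968*(1/25242) = (80*(-7 + 6404²))/(-5/8) + 10984/12621 = (80*(-7 + 41011216))*(-8/5) + 10984/12621 = (80*41011209)*(-8/5) + 10984/12621 = 3280896720*(-8/5) + 10984/12621 = -5249434752 + 10984/12621 = -66253115994008/12621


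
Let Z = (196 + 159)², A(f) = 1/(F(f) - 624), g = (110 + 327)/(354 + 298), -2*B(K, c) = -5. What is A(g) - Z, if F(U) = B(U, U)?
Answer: -156649077/1243 ≈ -1.2603e+5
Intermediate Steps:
B(K, c) = 5/2 (B(K, c) = -½*(-5) = 5/2)
F(U) = 5/2
g = 437/652 ≈ 0.67025
A(f) = -2/1243 (A(f) = 1/(5/2 - 624) = 1/(-1243/2) = -2/1243)
Z = 126025 (Z = 355² = 126025)
A(g) - Z = -2/1243 - 1*126025 = -2/1243 - 126025 = -156649077/1243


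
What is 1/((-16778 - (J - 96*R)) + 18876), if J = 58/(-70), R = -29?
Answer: -35/23981 ≈ -0.0014595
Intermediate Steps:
J = -29/35 (J = 58*(-1/70) = -29/35 ≈ -0.82857)
1/((-16778 - (J - 96*R)) + 18876) = 1/((-16778 - (-29/35 - 96*(-29))) + 18876) = 1/((-16778 - (-29/35 + 2784)) + 18876) = 1/((-16778 - 1*97411/35) + 18876) = 1/((-16778 - 97411/35) + 18876) = 1/(-684641/35 + 18876) = 1/(-23981/35) = -35/23981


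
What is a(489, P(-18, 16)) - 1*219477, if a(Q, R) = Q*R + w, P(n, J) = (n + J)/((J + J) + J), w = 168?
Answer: -1754635/8 ≈ -2.1933e+5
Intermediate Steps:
P(n, J) = (J + n)/(3*J) (P(n, J) = (J + n)/(2*J + J) = (J + n)/((3*J)) = (J + n)*(1/(3*J)) = (J + n)/(3*J))
a(Q, R) = 168 + Q*R (a(Q, R) = Q*R + 168 = 168 + Q*R)
a(489, P(-18, 16)) - 1*219477 = (168 + 489*((1/3)*(16 - 18)/16)) - 1*219477 = (168 + 489*((1/3)*(1/16)*(-2))) - 219477 = (168 + 489*(-1/24)) - 219477 = (168 - 163/8) - 219477 = 1181/8 - 219477 = -1754635/8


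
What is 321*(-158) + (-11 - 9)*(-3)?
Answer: -50658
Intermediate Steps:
321*(-158) + (-11 - 9)*(-3) = -50718 - 20*(-3) = -50718 + 60 = -50658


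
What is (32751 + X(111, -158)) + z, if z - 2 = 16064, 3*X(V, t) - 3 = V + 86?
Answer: 146651/3 ≈ 48884.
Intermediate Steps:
X(V, t) = 89/3 + V/3 (X(V, t) = 1 + (V + 86)/3 = 1 + (86 + V)/3 = 1 + (86/3 + V/3) = 89/3 + V/3)
z = 16066 (z = 2 + 16064 = 16066)
(32751 + X(111, -158)) + z = (32751 + (89/3 + (⅓)*111)) + 16066 = (32751 + (89/3 + 37)) + 16066 = (32751 + 200/3) + 16066 = 98453/3 + 16066 = 146651/3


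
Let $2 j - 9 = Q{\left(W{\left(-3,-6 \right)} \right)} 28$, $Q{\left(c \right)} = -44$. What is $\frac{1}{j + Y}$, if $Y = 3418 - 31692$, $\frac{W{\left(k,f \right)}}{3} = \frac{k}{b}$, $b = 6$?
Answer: $- \frac{2}{57771} \approx -3.4619 \cdot 10^{-5}$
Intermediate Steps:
$W{\left(k,f \right)} = \frac{k}{2}$ ($W{\left(k,f \right)} = 3 \frac{k}{6} = \frac{k}{2}$)
$Y = -28274$
$j = - \frac{1223}{2}$ ($j = \frac{9}{2} + \frac{\left(-44\right) 28}{2} = \frac{9}{2} + \frac{1}{2} \left(-1232\right) = \frac{9}{2} - 616 = - \frac{1223}{2} \approx -611.5$)
$\frac{1}{j + Y} = \frac{1}{- \frac{1223}{2} - 28274} = \frac{1}{- \frac{57771}{2}} = - \frac{2}{57771}$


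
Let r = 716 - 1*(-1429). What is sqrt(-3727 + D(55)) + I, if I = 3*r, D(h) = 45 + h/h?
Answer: 6435 + 3*I*sqrt(409) ≈ 6435.0 + 60.671*I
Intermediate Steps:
D(h) = 46 (D(h) = 45 + 1 = 46)
r = 2145 (r = 716 + 1429 = 2145)
I = 6435 (I = 3*2145 = 6435)
sqrt(-3727 + D(55)) + I = sqrt(-3727 + 46) + 6435 = sqrt(-3681) + 6435 = 3*I*sqrt(409) + 6435 = 6435 + 3*I*sqrt(409)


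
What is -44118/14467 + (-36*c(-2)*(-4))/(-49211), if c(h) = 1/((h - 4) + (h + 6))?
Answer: -2170049274/711935537 ≈ -3.0481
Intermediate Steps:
c(h) = 1/(2 + 2*h) (c(h) = 1/((-4 + h) + (6 + h)) = 1/(2 + 2*h))
-44118/14467 + (-36*c(-2)*(-4))/(-49211) = -44118/14467 + (-18/(1 - 2)*(-4))/(-49211) = -44118*1/14467 + (-18/(-1)*(-4))*(-1/49211) = -44118/14467 + (-18*(-1)*(-4))*(-1/49211) = -44118/14467 + (-36*(-½)*(-4))*(-1/49211) = -44118/14467 + (18*(-4))*(-1/49211) = -44118/14467 - 72*(-1/49211) = -44118/14467 + 72/49211 = -2170049274/711935537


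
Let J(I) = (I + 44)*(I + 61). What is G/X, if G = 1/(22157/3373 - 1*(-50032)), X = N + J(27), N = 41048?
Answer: 3373/7982623278528 ≈ 4.2254e-10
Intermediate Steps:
J(I) = (44 + I)*(61 + I)
X = 47296 (X = 41048 + (2684 + 27² + 105*27) = 41048 + (2684 + 729 + 2835) = 41048 + 6248 = 47296)
G = 3373/168780093 (G = 1/(22157*(1/3373) + 50032) = 1/(22157/3373 + 50032) = 1/(168780093/3373) = 3373/168780093 ≈ 1.9985e-5)
G/X = (3373/168780093)/47296 = (3373/168780093)*(1/47296) = 3373/7982623278528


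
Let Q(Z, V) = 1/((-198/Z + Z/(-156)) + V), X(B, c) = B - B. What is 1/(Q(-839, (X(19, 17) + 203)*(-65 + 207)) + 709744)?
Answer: 3773596993/2678287824330676 ≈ 1.4090e-6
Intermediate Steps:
X(B, c) = 0
Q(Z, V) = 1/(V - 198/Z - Z/156) (Q(Z, V) = 1/((-198/Z + Z*(-1/156)) + V) = 1/((-198/Z - Z/156) + V) = 1/(V - 198/Z - Z/156))
1/(Q(-839, (X(19, 17) + 203)*(-65 + 207)) + 709744) = 1/(156*(-839)/(-30888 - 1*(-839)**2 + 156*((0 + 203)*(-65 + 207))*(-839)) + 709744) = 1/(156*(-839)/(-30888 - 1*703921 + 156*(203*142)*(-839)) + 709744) = 1/(156*(-839)/(-30888 - 703921 + 156*28826*(-839)) + 709744) = 1/(156*(-839)/(-30888 - 703921 - 3772862184) + 709744) = 1/(156*(-839)/(-3773596993) + 709744) = 1/(156*(-839)*(-1/3773596993) + 709744) = 1/(130884/3773596993 + 709744) = 1/(2678287824330676/3773596993) = 3773596993/2678287824330676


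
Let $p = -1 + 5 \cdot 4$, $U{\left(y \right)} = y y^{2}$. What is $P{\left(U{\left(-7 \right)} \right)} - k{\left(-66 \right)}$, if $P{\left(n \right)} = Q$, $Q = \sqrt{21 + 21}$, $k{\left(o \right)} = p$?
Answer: $-19 + \sqrt{42} \approx -12.519$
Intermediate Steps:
$U{\left(y \right)} = y^{3}$
$p = 19$ ($p = -1 + 20 = 19$)
$k{\left(o \right)} = 19$
$Q = \sqrt{42} \approx 6.4807$
$P{\left(n \right)} = \sqrt{42}$
$P{\left(U{\left(-7 \right)} \right)} - k{\left(-66 \right)} = \sqrt{42} - 19 = -19 + \sqrt{42}$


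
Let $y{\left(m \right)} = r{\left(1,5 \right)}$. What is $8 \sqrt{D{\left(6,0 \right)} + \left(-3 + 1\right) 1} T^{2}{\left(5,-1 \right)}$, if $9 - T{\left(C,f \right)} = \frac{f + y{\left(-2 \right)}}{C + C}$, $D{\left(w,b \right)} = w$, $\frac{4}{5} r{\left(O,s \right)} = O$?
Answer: $\frac{128881}{100} \approx 1288.8$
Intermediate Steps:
$r{\left(O,s \right)} = \frac{5 O}{4}$
$y{\left(m \right)} = \frac{5}{4}$ ($y{\left(m \right)} = \frac{5}{4} \cdot 1 = \frac{5}{4}$)
$T{\left(C,f \right)} = 9 - \frac{\frac{5}{4} + f}{2 C}$ ($T{\left(C,f \right)} = 9 - \frac{f + \frac{5}{4}}{C + C} = 9 - \frac{\frac{5}{4} + f}{2 C}$)
$8 \sqrt{D{\left(6,0 \right)} + \left(-3 + 1\right) 1} T^{2}{\left(5,-1 \right)} = 8 \sqrt{6 + \left(-3 + 1\right) 1} \left(\frac{-5 - -4 + 72 \cdot 5}{8 \cdot 5}\right)^{2} = 8 \sqrt{6 - 2} \left(\frac{1}{8} \cdot \frac{1}{5} \left(-5 + 4 + 360\right)\right)^{2} = 8 \sqrt{6 - 2} \left(\frac{1}{8} \cdot \frac{1}{5} \cdot 359\right)^{2} = 8 \sqrt{4} \left(\frac{359}{40}\right)^{2} = 8 \cdot 2 \cdot \frac{128881}{1600} = 16 \cdot \frac{128881}{1600} = \frac{128881}{100}$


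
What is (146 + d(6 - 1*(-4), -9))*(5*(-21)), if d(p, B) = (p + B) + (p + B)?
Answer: -15540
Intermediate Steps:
d(p, B) = 2*B + 2*p (d(p, B) = (B + p) + (B + p) = 2*B + 2*p)
(146 + d(6 - 1*(-4), -9))*(5*(-21)) = (146 + (2*(-9) + 2*(6 - 1*(-4))))*(5*(-21)) = (146 + (-18 + 2*(6 + 4)))*(-105) = (146 + (-18 + 2*10))*(-105) = (146 + (-18 + 20))*(-105) = (146 + 2)*(-105) = 148*(-105) = -15540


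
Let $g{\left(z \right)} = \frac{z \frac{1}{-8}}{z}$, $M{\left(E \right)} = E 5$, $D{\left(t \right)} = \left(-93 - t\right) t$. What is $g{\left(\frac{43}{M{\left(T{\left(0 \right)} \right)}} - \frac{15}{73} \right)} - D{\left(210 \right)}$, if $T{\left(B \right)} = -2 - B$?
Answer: $\frac{509039}{8} \approx 63630.0$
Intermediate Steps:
$D{\left(t \right)} = t \left(-93 - t\right)$
$M{\left(E \right)} = 5 E$
$g{\left(z \right)} = - \frac{1}{8}$ ($g{\left(z \right)} = \frac{z \left(- \frac{1}{8}\right)}{z} = \frac{\left(- \frac{1}{8}\right) z}{z} = - \frac{1}{8}$)
$g{\left(\frac{43}{M{\left(T{\left(0 \right)} \right)}} - \frac{15}{73} \right)} - D{\left(210 \right)} = - \frac{1}{8} - \left(-1\right) 210 \left(93 + 210\right) = - \frac{1}{8} - \left(-1\right) 210 \cdot 303 = - \frac{1}{8} - -63630 = - \frac{1}{8} + 63630 = \frac{509039}{8}$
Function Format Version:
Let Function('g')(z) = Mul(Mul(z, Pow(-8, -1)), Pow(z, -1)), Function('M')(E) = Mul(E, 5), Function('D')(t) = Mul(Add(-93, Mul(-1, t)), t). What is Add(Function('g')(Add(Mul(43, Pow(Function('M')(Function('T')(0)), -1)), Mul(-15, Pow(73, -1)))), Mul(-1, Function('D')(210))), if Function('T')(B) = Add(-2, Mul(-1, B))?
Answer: Rational(509039, 8) ≈ 63630.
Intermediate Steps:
Function('D')(t) = Mul(t, Add(-93, Mul(-1, t)))
Function('M')(E) = Mul(5, E)
Function('g')(z) = Rational(-1, 8) (Function('g')(z) = Mul(Mul(z, Rational(-1, 8)), Pow(z, -1)) = Mul(Mul(Rational(-1, 8), z), Pow(z, -1)) = Rational(-1, 8))
Add(Function('g')(Add(Mul(43, Pow(Function('M')(Function('T')(0)), -1)), Mul(-15, Pow(73, -1)))), Mul(-1, Function('D')(210))) = Add(Rational(-1, 8), Mul(-1, Mul(-1, 210, Add(93, 210)))) = Add(Rational(-1, 8), Mul(-1, Mul(-1, 210, 303))) = Add(Rational(-1, 8), Mul(-1, -63630)) = Add(Rational(-1, 8), 63630) = Rational(509039, 8)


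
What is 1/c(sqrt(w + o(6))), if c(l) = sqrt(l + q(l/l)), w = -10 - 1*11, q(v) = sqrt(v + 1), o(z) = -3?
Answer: 1/sqrt(sqrt(2) + 2*I*sqrt(6)) ≈ 0.35391 - 0.2662*I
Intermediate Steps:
q(v) = sqrt(1 + v)
w = -21 (w = -10 - 11 = -21)
c(l) = sqrt(l + sqrt(2)) (c(l) = sqrt(l + sqrt(1 + l/l)) = sqrt(l + sqrt(1 + 1)) = sqrt(l + sqrt(2)))
1/c(sqrt(w + o(6))) = 1/(sqrt(sqrt(-21 - 3) + sqrt(2))) = 1/(sqrt(sqrt(-24) + sqrt(2))) = 1/(sqrt(2*I*sqrt(6) + sqrt(2))) = 1/(sqrt(sqrt(2) + 2*I*sqrt(6))) = 1/sqrt(sqrt(2) + 2*I*sqrt(6))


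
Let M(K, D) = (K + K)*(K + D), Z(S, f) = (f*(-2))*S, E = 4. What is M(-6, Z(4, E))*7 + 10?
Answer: 3202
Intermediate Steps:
Z(S, f) = -2*S*f (Z(S, f) = (-2*f)*S = -2*S*f)
M(K, D) = 2*K*(D + K) (M(K, D) = (2*K)*(D + K) = 2*K*(D + K))
M(-6, Z(4, E))*7 + 10 = (2*(-6)*(-2*4*4 - 6))*7 + 10 = (2*(-6)*(-32 - 6))*7 + 10 = (2*(-6)*(-38))*7 + 10 = 456*7 + 10 = 3192 + 10 = 3202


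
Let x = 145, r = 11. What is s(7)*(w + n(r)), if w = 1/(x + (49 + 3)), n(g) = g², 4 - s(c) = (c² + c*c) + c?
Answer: -2407638/197 ≈ -12222.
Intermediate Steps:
s(c) = 4 - c - 2*c² (s(c) = 4 - ((c² + c*c) + c) = 4 - ((c² + c²) + c) = 4 - (2*c² + c) = 4 - (c + 2*c²) = 4 + (-c - 2*c²) = 4 - c - 2*c²)
w = 1/197 (w = 1/(145 + (49 + 3)) = 1/(145 + 52) = 1/197 ≈ 0.0050761)
s(7)*(w + n(r)) = (4 - 1*7 - 2*7²)*(1/197 + 11²) = (4 - 7 - 2*49)*(1/197 + 121) = (4 - 7 - 98)*(23838/197) = -101*23838/197 = -2407638/197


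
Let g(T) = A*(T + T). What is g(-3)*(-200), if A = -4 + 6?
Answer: 2400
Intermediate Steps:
A = 2
g(T) = 4*T (g(T) = 2*(T + T) = 2*(2*T) = 4*T)
g(-3)*(-200) = (4*(-3))*(-200) = -12*(-200) = 2400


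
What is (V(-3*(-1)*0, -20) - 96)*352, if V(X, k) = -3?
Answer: -34848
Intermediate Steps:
(V(-3*(-1)*0, -20) - 96)*352 = (-3 - 96)*352 = -99*352 = -34848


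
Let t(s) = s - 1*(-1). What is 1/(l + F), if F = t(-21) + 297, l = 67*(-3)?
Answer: 1/76 ≈ 0.013158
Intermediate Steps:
t(s) = 1 + s (t(s) = s + 1 = 1 + s)
l = -201
F = 277 (F = (1 - 21) + 297 = -20 + 297 = 277)
1/(l + F) = 1/(-201 + 277) = 1/76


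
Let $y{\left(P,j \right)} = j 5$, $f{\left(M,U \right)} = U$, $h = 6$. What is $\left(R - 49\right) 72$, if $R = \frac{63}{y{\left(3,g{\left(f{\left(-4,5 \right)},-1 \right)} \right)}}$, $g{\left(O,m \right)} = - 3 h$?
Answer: $- \frac{17892}{5} \approx -3578.4$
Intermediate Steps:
$g{\left(O,m \right)} = -18$ ($g{\left(O,m \right)} = \left(-3\right) 6 = -18$)
$y{\left(P,j \right)} = 5 j$
$R = - \frac{7}{10}$ ($R = \frac{63}{5 \left(-18\right)} = \frac{63}{-90} = 63 \left(- \frac{1}{90}\right) = - \frac{7}{10} \approx -0.7$)
$\left(R - 49\right) 72 = \left(- \frac{7}{10} - 49\right) 72 = \left(- \frac{497}{10}\right) 72 = - \frac{17892}{5}$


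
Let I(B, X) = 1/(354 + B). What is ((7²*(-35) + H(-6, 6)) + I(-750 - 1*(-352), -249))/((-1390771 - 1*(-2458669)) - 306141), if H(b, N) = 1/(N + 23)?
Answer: -2188325/972001932 ≈ -0.0022514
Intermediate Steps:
H(b, N) = 1/(23 + N)
((7²*(-35) + H(-6, 6)) + I(-750 - 1*(-352), -249))/((-1390771 - 1*(-2458669)) - 306141) = ((7²*(-35) + 1/(23 + 6)) + 1/(354 + (-750 - 1*(-352))))/((-1390771 - 1*(-2458669)) - 306141) = ((49*(-35) + 1/29) + 1/(354 + (-750 + 352)))/((-1390771 + 2458669) - 306141) = ((-1715 + 1/29) + 1/(354 - 398))/(1067898 - 306141) = (-49734/29 + 1/(-44))/761757 = (-49734/29 - 1/44)*(1/761757) = -2188325/1276*1/761757 = -2188325/972001932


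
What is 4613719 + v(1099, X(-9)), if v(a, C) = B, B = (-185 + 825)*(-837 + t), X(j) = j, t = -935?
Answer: 3479639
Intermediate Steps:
B = -1134080 (B = (-185 + 825)*(-837 - 935) = 640*(-1772) = -1134080)
v(a, C) = -1134080
4613719 + v(1099, X(-9)) = 4613719 - 1134080 = 3479639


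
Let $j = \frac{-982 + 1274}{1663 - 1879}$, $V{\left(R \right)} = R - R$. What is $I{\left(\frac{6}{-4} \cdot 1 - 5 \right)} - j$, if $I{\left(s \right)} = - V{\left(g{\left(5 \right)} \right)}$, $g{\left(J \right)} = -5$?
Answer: $\frac{73}{54} \approx 1.3519$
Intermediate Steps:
$V{\left(R \right)} = 0$
$I{\left(s \right)} = 0$ ($I{\left(s \right)} = \left(-1\right) 0 = 0$)
$j = - \frac{73}{54}$ ($j = \frac{292}{-216} = 292 \left(- \frac{1}{216}\right) = - \frac{73}{54} \approx -1.3519$)
$I{\left(\frac{6}{-4} \cdot 1 - 5 \right)} - j = 0 - - \frac{73}{54} = 0 + \frac{73}{54} = \frac{73}{54}$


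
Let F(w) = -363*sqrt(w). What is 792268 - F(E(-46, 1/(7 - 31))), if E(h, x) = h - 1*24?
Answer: 792268 + 363*I*sqrt(70) ≈ 7.9227e+5 + 3037.1*I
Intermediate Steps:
E(h, x) = -24 + h (E(h, x) = h - 24 = -24 + h)
792268 - F(E(-46, 1/(7 - 31))) = 792268 - (-363)*sqrt(-24 - 46) = 792268 - (-363)*sqrt(-70) = 792268 - (-363)*I*sqrt(70) = 792268 + 363*I*sqrt(70)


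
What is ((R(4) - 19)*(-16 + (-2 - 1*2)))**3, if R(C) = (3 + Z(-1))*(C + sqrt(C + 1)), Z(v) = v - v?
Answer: 10304000 - 4608000*sqrt(5) ≈ 198.76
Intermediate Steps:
Z(v) = 0
R(C) = 3*C + 3*sqrt(1 + C) (R(C) = (3 + 0)*(C + sqrt(C + 1)) = 3*(C + sqrt(1 + C)) = 3*C + 3*sqrt(1 + C))
((R(4) - 19)*(-16 + (-2 - 1*2)))**3 = (((3*4 + 3*sqrt(1 + 4)) - 19)*(-16 + (-2 - 1*2)))**3 = (((12 + 3*sqrt(5)) - 19)*(-16 + (-2 - 2)))**3 = ((-7 + 3*sqrt(5))*(-16 - 4))**3 = ((-7 + 3*sqrt(5))*(-20))**3 = (140 - 60*sqrt(5))**3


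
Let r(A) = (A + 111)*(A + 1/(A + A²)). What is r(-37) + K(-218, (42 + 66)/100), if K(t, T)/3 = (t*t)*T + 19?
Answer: 68083567/450 ≈ 1.5130e+5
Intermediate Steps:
r(A) = (111 + A)*(A + 1/(A + A²))
K(t, T) = 57 + 3*T*t² (K(t, T) = 3*((t*t)*T + 19) = 3*(t²*T + 19) = 3*(T*t² + 19) = 3*(19 + T*t²) = 57 + 3*T*t²)
r(-37) + K(-218, (42 + 66)/100) = (111 - 37 + (-37)⁴ + 111*(-37)² + 112*(-37)³)/((-37)*(1 - 37)) + (57 + 3*((42 + 66)/100)*(-218)²) = -1/37*(111 - 37 + 1874161 + 111*1369 + 112*(-50653))/(-36) + (57 + 3*(108*(1/100))*47524) = -1/37*(-1/36)*(111 - 37 + 1874161 + 151959 - 5673136) + (57 + 3*(27/25)*47524) = -1/37*(-1/36)*(-3646942) + (57 + 3849444/25) = -49283/18 + 3850869/25 = 68083567/450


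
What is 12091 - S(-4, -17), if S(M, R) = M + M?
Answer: 12099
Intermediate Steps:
S(M, R) = 2*M
12091 - S(-4, -17) = 12091 - 2*(-4) = 12091 - 1*(-8) = 12091 + 8 = 12099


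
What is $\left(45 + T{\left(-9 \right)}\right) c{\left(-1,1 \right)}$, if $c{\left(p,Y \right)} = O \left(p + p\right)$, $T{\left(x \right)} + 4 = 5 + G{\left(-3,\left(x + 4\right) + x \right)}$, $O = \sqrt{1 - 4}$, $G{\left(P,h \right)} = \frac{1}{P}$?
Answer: $- \frac{274 i \sqrt{3}}{3} \approx - 158.19 i$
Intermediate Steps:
$O = i \sqrt{3}$ ($O = \sqrt{-3} = i \sqrt{3} \approx 1.732 i$)
$T{\left(x \right)} = \frac{2}{3}$ ($T{\left(x \right)} = -4 + \left(5 + \frac{1}{-3}\right) = -4 + \left(5 - \frac{1}{3}\right) = -4 + \frac{14}{3} = \frac{2}{3}$)
$c{\left(p,Y \right)} = 2 i p \sqrt{3}$ ($c{\left(p,Y \right)} = i \sqrt{3} \left(p + p\right) = i \sqrt{3} \cdot 2 p = 2 i p \sqrt{3}$)
$\left(45 + T{\left(-9 \right)}\right) c{\left(-1,1 \right)} = \left(45 + \frac{2}{3}\right) 2 i \left(-1\right) \sqrt{3} = \frac{137 \left(- 2 i \sqrt{3}\right)}{3} = - \frac{274 i \sqrt{3}}{3}$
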